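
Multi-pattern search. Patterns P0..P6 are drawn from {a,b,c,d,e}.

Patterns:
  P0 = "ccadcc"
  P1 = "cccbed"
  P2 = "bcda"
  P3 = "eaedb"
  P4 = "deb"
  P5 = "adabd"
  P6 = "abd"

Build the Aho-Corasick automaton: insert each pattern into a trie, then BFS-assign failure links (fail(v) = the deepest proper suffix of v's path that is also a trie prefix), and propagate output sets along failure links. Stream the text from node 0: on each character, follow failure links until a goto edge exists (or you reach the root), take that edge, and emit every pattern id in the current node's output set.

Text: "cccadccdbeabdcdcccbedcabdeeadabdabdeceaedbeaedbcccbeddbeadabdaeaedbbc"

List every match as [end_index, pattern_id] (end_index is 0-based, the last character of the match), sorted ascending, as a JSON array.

Construct AC machine:
Trie nodes:
  n0 'ε': a→23 b→11 c→1 d→20 e→15
  n1 'c': c→2
  n2 'cc': a→3 c→7
  n3 'cca': d→4
  n4 'ccad': c→5
  n5 'ccadc': c→6
  n6 'ccadcc': ·  [P0 ends]
  n7 'ccc': b→8
  n8 'cccb': e→9
  n9 'cccbe': d→10
  n10 'cccbed': ·  [P1 ends]
  n11 'b': c→12
  n12 'bc': d→13
  n13 'bcd': a→14
  n14 'bcda': ·  [P2 ends]
  n15 'e': a→16
  n16 'ea': e→17
  n17 'eae': d→18
  n18 'eaed': b→19
  n19 'eaedb': ·  [P3 ends]
  n20 'd': e→21
  n21 'de': b→22
  n22 'deb': ·  [P4 ends]
  n23 'a': b→28 d→24
  n24 'ad': a→25
  n25 'ada': b→26
  n26 'adab': d→27
  n27 'adabd': ·  [P5 ends]
  n28 'ab': d→29
  n29 'abd': ·  [P6 ends]

Failure links (BFS by depth):
  fail(1) 'c': from fail(0)=0 chase 'c': 0 ⇒ 0;  out=∅∪out(0)=∅
  fail(11) 'b': from fail(0)=0 chase 'b': 0 ⇒ 0;  out=∅∪out(0)=∅
  fail(15) 'e': from fail(0)=0 chase 'e': 0 ⇒ 0;  out=∅∪out(0)=∅
  fail(20) 'd': from fail(0)=0 chase 'd': 0 ⇒ 0;  out=∅∪out(0)=∅
  fail(23) 'a': from fail(0)=0 chase 'a': 0 ⇒ 0;  out=∅∪out(0)=∅
  fail(2) 'cc': from fail(1)=0 chase 'c': 0 ⇒ 1;  out=∅∪out(1)=∅
  fail(12) 'bc': from fail(11)=0 chase 'c': 0 ⇒ 1;  out=∅∪out(1)=∅
  fail(16) 'ea': from fail(15)=0 chase 'a': 0 ⇒ 23;  out=∅∪out(23)=∅
  fail(21) 'de': from fail(20)=0 chase 'e': 0 ⇒ 15;  out=∅∪out(15)=∅
  fail(24) 'ad': from fail(23)=0 chase 'd': 0 ⇒ 20;  out=∅∪out(20)=∅
  fail(28) 'ab': from fail(23)=0 chase 'b': 0 ⇒ 11;  out=∅∪out(11)=∅
  fail(3) 'cca': from fail(2)=1 chase 'a': 1→0 ⇒ 23;  out=∅∪out(23)=∅
  fail(7) 'ccc': from fail(2)=1 chase 'c': 1 ⇒ 2;  out=∅∪out(2)=∅
  fail(13) 'bcd': from fail(12)=1 chase 'd': 1→0 ⇒ 20;  out=∅∪out(20)=∅
  fail(17) 'eae': from fail(16)=23 chase 'e': 23→0 ⇒ 15;  out=∅∪out(15)=∅
  fail(22) 'deb': from fail(21)=15 chase 'b': 15→0 ⇒ 11;  out={4}∪out(11)={4}
  fail(25) 'ada': from fail(24)=20 chase 'a': 20→0 ⇒ 23;  out=∅∪out(23)=∅
  fail(29) 'abd': from fail(28)=11 chase 'd': 11→0 ⇒ 20;  out={6}∪out(20)={6}
  fail(4) 'ccad': from fail(3)=23 chase 'd': 23 ⇒ 24;  out=∅∪out(24)=∅
  fail(8) 'cccb': from fail(7)=2 chase 'b': 2→1→0 ⇒ 11;  out=∅∪out(11)=∅
  fail(14) 'bcda': from fail(13)=20 chase 'a': 20→0 ⇒ 23;  out={2}∪out(23)={2}
  fail(18) 'eaed': from fail(17)=15 chase 'd': 15→0 ⇒ 20;  out=∅∪out(20)=∅
  fail(26) 'adab': from fail(25)=23 chase 'b': 23 ⇒ 28;  out=∅∪out(28)=∅
  fail(5) 'ccadc': from fail(4)=24 chase 'c': 24→20→0 ⇒ 1;  out=∅∪out(1)=∅
  fail(9) 'cccbe': from fail(8)=11 chase 'e': 11→0 ⇒ 15;  out=∅∪out(15)=∅
  fail(19) 'eaedb': from fail(18)=20 chase 'b': 20→0 ⇒ 11;  out={3}∪out(11)={3}
  fail(27) 'adabd': from fail(26)=28 chase 'd': 28 ⇒ 29;  out={5}∪out(29)={5,6}
  fail(6) 'ccadcc': from fail(5)=1 chase 'c': 1 ⇒ 2;  out={0}∪out(2)={0}
  fail(10) 'cccbed': from fail(9)=15 chase 'd': 15→0 ⇒ 20;  out={1}∪out(20)={1}

Run:
[0] read 'c'  n0⇒n1
[1] read 'c'  n1⇒n2
[2] read 'c'  n2⇒n7
[3] read 'a'  n7⇒n3 ·f
[4] read 'd'  n3⇒n4
[5] read 'c'  n4⇒n5
[6] read 'c'  n5⇒n6  → match P0@[1:6]
[7] read 'd'  n6⇒n20 ·f
[8] read 'b'  n20⇒n11 ·f
[9] read 'e'  n11⇒n15 ·f
[10] read 'a'  n15⇒n16
[11] read 'b'  n16⇒n28 ·f
[12] read 'd'  n28⇒n29  → match P6@[10:12]
[13] read 'c'  n29⇒n1 ·f
[14] read 'd'  n1⇒n20 ·f
[15] read 'c'  n20⇒n1 ·f
[16] read 'c'  n1⇒n2
[17] read 'c'  n2⇒n7
[18] read 'b'  n7⇒n8
[19] read 'e'  n8⇒n9
[20] read 'd'  n9⇒n10  → match P1@[15:20]
[21] read 'c'  n10⇒n1 ·f
[22] read 'a'  n1⇒n23 ·f
[23] read 'b'  n23⇒n28
[24] read 'd'  n28⇒n29  → match P6@[22:24]
[25] read 'e'  n29⇒n21 ·f
[26] read 'e'  n21⇒n15 ·f
[27] read 'a'  n15⇒n16
[28] read 'd'  n16⇒n24 ·f
[29] read 'a'  n24⇒n25
[30] read 'b'  n25⇒n26
[31] read 'd'  n26⇒n27  → match P5@[27:31],P6@[29:31]
[32] read 'a'  n27⇒n23 ·f
[33] read 'b'  n23⇒n28
[34] read 'd'  n28⇒n29  → match P6@[32:34]
[35] read 'e'  n29⇒n21 ·f
[36] read 'c'  n21⇒n1 ·f
[37] read 'e'  n1⇒n15 ·f
[38] read 'a'  n15⇒n16
[39] read 'e'  n16⇒n17
[40] read 'd'  n17⇒n18
[41] read 'b'  n18⇒n19  → match P3@[37:41]
[42] read 'e'  n19⇒n15 ·f
[43] read 'a'  n15⇒n16
[44] read 'e'  n16⇒n17
[45] read 'd'  n17⇒n18
[46] read 'b'  n18⇒n19  → match P3@[42:46]
[47] read 'c'  n19⇒n12 ·f
[48] read 'c'  n12⇒n2 ·f
[49] read 'c'  n2⇒n7
[50] read 'b'  n7⇒n8
[51] read 'e'  n8⇒n9
[52] read 'd'  n9⇒n10  → match P1@[47:52]
[53] read 'd'  n10⇒n20 ·f
[54] read 'b'  n20⇒n11 ·f
[55] read 'e'  n11⇒n15 ·f
[56] read 'a'  n15⇒n16
[57] read 'd'  n16⇒n24 ·f
[58] read 'a'  n24⇒n25
[59] read 'b'  n25⇒n26
[60] read 'd'  n26⇒n27  → match P5@[56:60],P6@[58:60]
[61] read 'a'  n27⇒n23 ·f
[62] read 'e'  n23⇒n15 ·f
[63] read 'a'  n15⇒n16
[64] read 'e'  n16⇒n17
[65] read 'd'  n17⇒n18
[66] read 'b'  n18⇒n19  → match P3@[62:66]
[67] read 'b'  n19⇒n11 ·f
[68] read 'c'  n11⇒n12

Result: [[6,0],[12,6],[20,1],[24,6],[31,5],[31,6],[34,6],[41,3],[46,3],[52,1],[60,5],[60,6],[66,3]]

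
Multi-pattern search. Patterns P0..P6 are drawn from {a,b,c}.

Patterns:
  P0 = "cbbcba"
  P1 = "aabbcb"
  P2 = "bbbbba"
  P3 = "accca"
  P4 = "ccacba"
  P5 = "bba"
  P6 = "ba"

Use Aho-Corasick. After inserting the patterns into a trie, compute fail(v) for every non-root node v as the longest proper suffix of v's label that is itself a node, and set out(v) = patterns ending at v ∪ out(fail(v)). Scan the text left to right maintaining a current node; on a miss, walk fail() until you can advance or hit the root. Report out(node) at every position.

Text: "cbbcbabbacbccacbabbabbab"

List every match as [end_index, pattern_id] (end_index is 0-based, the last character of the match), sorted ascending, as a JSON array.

Build:
Trie nodes:
  n0 'ε': a→7 b→13 c→1
  n1 'c': b→2 c→23
  n2 'cb': b→3
  n3 'cbb': c→4
  n4 'cbbc': b→5
  n5 'cbbcb': a→6
  n6 'cbbcba': ·  [P0 ends]
  n7 'a': a→8 c→19
  n8 'aa': b→9
  n9 'aab': b→10
  n10 'aabb': c→11
  n11 'aabbc': b→12
  n12 'aabbcb': ·  [P1 ends]
  n13 'b': a→29 b→14
  n14 'bb': a→28 b→15
  n15 'bbb': b→16
  n16 'bbbb': b→17
  n17 'bbbbb': a→18
  n18 'bbbbba': ·  [P2 ends]
  n19 'ac': c→20
  n20 'acc': c→21
  n21 'accc': a→22
  n22 'accca': ·  [P3 ends]
  n23 'cc': a→24
  n24 'cca': c→25
  n25 'ccac': b→26
  n26 'ccacb': a→27
  n27 'ccacba': ·  [P4 ends]
  n28 'bba': ·  [P5 ends]
  n29 'ba': ·  [P6 ends]

BFS fail/out derivation:
  fail(1) 'c': from fail(0)=0 chase 'c': 0 ⇒ 0;  out=∅∪out(0)=∅
  fail(7) 'a': from fail(0)=0 chase 'a': 0 ⇒ 0;  out=∅∪out(0)=∅
  fail(13) 'b': from fail(0)=0 chase 'b': 0 ⇒ 0;  out=∅∪out(0)=∅
  fail(2) 'cb': from fail(1)=0 chase 'b': 0 ⇒ 13;  out=∅∪out(13)=∅
  fail(8) 'aa': from fail(7)=0 chase 'a': 0 ⇒ 7;  out=∅∪out(7)=∅
  fail(14) 'bb': from fail(13)=0 chase 'b': 0 ⇒ 13;  out=∅∪out(13)=∅
  fail(19) 'ac': from fail(7)=0 chase 'c': 0 ⇒ 1;  out=∅∪out(1)=∅
  fail(23) 'cc': from fail(1)=0 chase 'c': 0 ⇒ 1;  out=∅∪out(1)=∅
  fail(29) 'ba': from fail(13)=0 chase 'a': 0 ⇒ 7;  out={6}∪out(7)={6}
  fail(3) 'cbb': from fail(2)=13 chase 'b': 13 ⇒ 14;  out=∅∪out(14)=∅
  fail(9) 'aab': from fail(8)=7 chase 'b': 7→0 ⇒ 13;  out=∅∪out(13)=∅
  fail(15) 'bbb': from fail(14)=13 chase 'b': 13 ⇒ 14;  out=∅∪out(14)=∅
  fail(20) 'acc': from fail(19)=1 chase 'c': 1 ⇒ 23;  out=∅∪out(23)=∅
  fail(24) 'cca': from fail(23)=1 chase 'a': 1→0 ⇒ 7;  out=∅∪out(7)=∅
  fail(28) 'bba': from fail(14)=13 chase 'a': 13 ⇒ 29;  out={5}∪out(29)={5,6}
  fail(4) 'cbbc': from fail(3)=14 chase 'c': 14→13→0 ⇒ 1;  out=∅∪out(1)=∅
  fail(10) 'aabb': from fail(9)=13 chase 'b': 13 ⇒ 14;  out=∅∪out(14)=∅
  fail(16) 'bbbb': from fail(15)=14 chase 'b': 14 ⇒ 15;  out=∅∪out(15)=∅
  fail(21) 'accc': from fail(20)=23 chase 'c': 23→1 ⇒ 23;  out=∅∪out(23)=∅
  fail(25) 'ccac': from fail(24)=7 chase 'c': 7 ⇒ 19;  out=∅∪out(19)=∅
  fail(5) 'cbbcb': from fail(4)=1 chase 'b': 1 ⇒ 2;  out=∅∪out(2)=∅
  fail(11) 'aabbc': from fail(10)=14 chase 'c': 14→13→0 ⇒ 1;  out=∅∪out(1)=∅
  fail(17) 'bbbbb': from fail(16)=15 chase 'b': 15 ⇒ 16;  out=∅∪out(16)=∅
  fail(22) 'accca': from fail(21)=23 chase 'a': 23 ⇒ 24;  out={3}∪out(24)={3}
  fail(26) 'ccacb': from fail(25)=19 chase 'b': 19→1 ⇒ 2;  out=∅∪out(2)=∅
  fail(6) 'cbbcba': from fail(5)=2 chase 'a': 2→13 ⇒ 29;  out={0}∪out(29)={0,6}
  fail(12) 'aabbcb': from fail(11)=1 chase 'b': 1 ⇒ 2;  out={1}∪out(2)={1}
  fail(18) 'bbbbba': from fail(17)=16 chase 'a': 16→15→14 ⇒ 28;  out={2}∪out(28)={2,5,6}
  fail(27) 'ccacba': from fail(26)=2 chase 'a': 2→13 ⇒ 29;  out={4}∪out(29)={4,6}

Run:
[0] read 'c'  n0⇒n1
[1] read 'b'  n1⇒n2
[2] read 'b'  n2⇒n3
[3] read 'c'  n3⇒n4
[4] read 'b'  n4⇒n5
[5] read 'a'  n5⇒n6  → match P0@[0:5],P6@[4:5]
[6] read 'b'  n6⇒n13 (via fail)
[7] read 'b'  n13⇒n14
[8] read 'a'  n14⇒n28  → match P5@[6:8],P6@[7:8]
[9] read 'c'  n28⇒n19 (via fail)
[10] read 'b'  n19⇒n2 (via fail)
[11] read 'c'  n2⇒n1 (via fail)
[12] read 'c'  n1⇒n23
[13] read 'a'  n23⇒n24
[14] read 'c'  n24⇒n25
[15] read 'b'  n25⇒n26
[16] read 'a'  n26⇒n27  → match P4@[11:16],P6@[15:16]
[17] read 'b'  n27⇒n13 (via fail)
[18] read 'b'  n13⇒n14
[19] read 'a'  n14⇒n28  → match P5@[17:19],P6@[18:19]
[20] read 'b'  n28⇒n13 (via fail)
[21] read 'b'  n13⇒n14
[22] read 'a'  n14⇒n28  → match P5@[20:22],P6@[21:22]
[23] read 'b'  n28⇒n13 (via fail)

All matches (sorted): [[5,0],[5,6],[8,5],[8,6],[16,4],[16,6],[19,5],[19,6],[22,5],[22,6]]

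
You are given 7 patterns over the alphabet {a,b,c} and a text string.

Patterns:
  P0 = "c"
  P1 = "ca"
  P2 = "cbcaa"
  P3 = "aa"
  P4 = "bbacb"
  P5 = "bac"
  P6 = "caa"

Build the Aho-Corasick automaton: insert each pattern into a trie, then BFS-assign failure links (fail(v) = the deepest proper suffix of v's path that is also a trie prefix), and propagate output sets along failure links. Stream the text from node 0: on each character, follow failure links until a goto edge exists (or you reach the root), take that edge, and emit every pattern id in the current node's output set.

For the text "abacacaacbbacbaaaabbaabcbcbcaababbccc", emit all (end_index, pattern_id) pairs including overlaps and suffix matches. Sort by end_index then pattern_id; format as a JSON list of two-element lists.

Build:
Trie nodes:
  n0 'ε': a→7 b→9 c→1
  n1 'c': a→2 b→3  [P0 ends]
  n2 'ca': a→16  [P1 ends]
  n3 'cb': c→4
  n4 'cbc': a→5
  n5 'cbca': a→6
  n6 'cbcaa': ·  [P2 ends]
  n7 'a': a→8
  n8 'aa': ·  [P3 ends]
  n9 'b': a→14 b→10
  n10 'bb': a→11
  n11 'bba': c→12
  n12 'bbac': b→13
  n13 'bbacb': ·  [P4 ends]
  n14 'ba': c→15
  n15 'bac': ·  [P5 ends]
  n16 'caa': ·  [P6 ends]

BFS fail/out derivation:
  fail(1) 'c': from fail(0)=0 chase 'c': 0 ⇒ 0;  out={0}∪out(0)={0}
  fail(7) 'a': from fail(0)=0 chase 'a': 0 ⇒ 0;  out=∅∪out(0)=∅
  fail(9) 'b': from fail(0)=0 chase 'b': 0 ⇒ 0;  out=∅∪out(0)=∅
  fail(2) 'ca': from fail(1)=0 chase 'a': 0 ⇒ 7;  out={1}∪out(7)={1}
  fail(3) 'cb': from fail(1)=0 chase 'b': 0 ⇒ 9;  out=∅∪out(9)=∅
  fail(8) 'aa': from fail(7)=0 chase 'a': 0 ⇒ 7;  out={3}∪out(7)={3}
  fail(10) 'bb': from fail(9)=0 chase 'b': 0 ⇒ 9;  out=∅∪out(9)=∅
  fail(14) 'ba': from fail(9)=0 chase 'a': 0 ⇒ 7;  out=∅∪out(7)=∅
  fail(4) 'cbc': from fail(3)=9 chase 'c': 9→0 ⇒ 1;  out=∅∪out(1)={0}
  fail(11) 'bba': from fail(10)=9 chase 'a': 9 ⇒ 14;  out=∅∪out(14)=∅
  fail(15) 'bac': from fail(14)=7 chase 'c': 7→0 ⇒ 1;  out={5}∪out(1)={0,5}
  fail(16) 'caa': from fail(2)=7 chase 'a': 7 ⇒ 8;  out={6}∪out(8)={3,6}
  fail(5) 'cbca': from fail(4)=1 chase 'a': 1 ⇒ 2;  out=∅∪out(2)={1}
  fail(12) 'bbac': from fail(11)=14 chase 'c': 14 ⇒ 15;  out=∅∪out(15)={0,5}
  fail(6) 'cbcaa': from fail(5)=2 chase 'a': 2 ⇒ 16;  out={2}∪out(16)={2,3,6}
  fail(13) 'bbacb': from fail(12)=15 chase 'b': 15→1 ⇒ 3;  out={4}∪out(3)={4}

Scan:
pos 0 'a': at 7
pos 1 'b': at 9 (fail-walked)
pos 2 'a': at 14
pos 3 'c': at 15  emit P0@[3:3],P5@[1:3]
pos 4 'a': at 2 (fail-walked)  emit P1@[3:4]
pos 5 'c': at 1 (fail-walked)  emit P0@[5:5]
pos 6 'a': at 2  emit P1@[5:6]
pos 7 'a': at 16  emit P3@[6:7],P6@[5:7]
pos 8 'c': at 1 (fail-walked)  emit P0@[8:8]
pos 9 'b': at 3
pos 10 'b': at 10 (fail-walked)
pos 11 'a': at 11
pos 12 'c': at 12  emit P0@[12:12],P5@[10:12]
pos 13 'b': at 13  emit P4@[9:13]
pos 14 'a': at 14 (fail-walked)
pos 15 'a': at 8 (fail-walked)  emit P3@[14:15]
pos 16 'a': at 8 (fail-walked)  emit P3@[15:16]
pos 17 'a': at 8 (fail-walked)  emit P3@[16:17]
pos 18 'b': at 9 (fail-walked)
pos 19 'b': at 10
pos 20 'a': at 11
pos 21 'a': at 8 (fail-walked)  emit P3@[20:21]
pos 22 'b': at 9 (fail-walked)
pos 23 'c': at 1 (fail-walked)  emit P0@[23:23]
pos 24 'b': at 3
pos 25 'c': at 4  emit P0@[25:25]
pos 26 'b': at 3 (fail-walked)
pos 27 'c': at 4  emit P0@[27:27]
pos 28 'a': at 5  emit P1@[27:28]
pos 29 'a': at 6  emit P2@[25:29],P3@[28:29],P6@[27:29]
pos 30 'b': at 9 (fail-walked)
pos 31 'a': at 14
pos 32 'b': at 9 (fail-walked)
pos 33 'b': at 10
pos 34 'c': at 1 (fail-walked)  emit P0@[34:34]
pos 35 'c': at 1 (fail-walked)  emit P0@[35:35]
pos 36 'c': at 1 (fail-walked)  emit P0@[36:36]

Matches: [[3,0],[3,5],[4,1],[5,0],[6,1],[7,3],[7,6],[8,0],[12,0],[12,5],[13,4],[15,3],[16,3],[17,3],[21,3],[23,0],[25,0],[27,0],[28,1],[29,2],[29,3],[29,6],[34,0],[35,0],[36,0]]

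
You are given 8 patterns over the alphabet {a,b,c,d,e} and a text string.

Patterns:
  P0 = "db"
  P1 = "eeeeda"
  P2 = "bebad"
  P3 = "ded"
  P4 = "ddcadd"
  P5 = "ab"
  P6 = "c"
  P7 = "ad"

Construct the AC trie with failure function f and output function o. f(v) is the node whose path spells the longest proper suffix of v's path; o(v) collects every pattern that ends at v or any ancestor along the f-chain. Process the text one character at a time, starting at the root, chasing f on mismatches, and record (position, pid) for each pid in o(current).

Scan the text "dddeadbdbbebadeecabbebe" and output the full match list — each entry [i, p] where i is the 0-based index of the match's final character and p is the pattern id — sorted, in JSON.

Build:
Trie nodes:
  0='ε' goto a→21 b→9 c→23 d→1 e→3
  1='d' goto b→2 d→16 e→14
  2='db' goto ·  [P0 ends]
  3='e' goto e→4
  4='ee' goto e→5
  5='eee' goto e→6
  6='eeee' goto d→7
  7='eeeed' goto a→8
  8='eeeeda' goto ·  [P1 ends]
  9='b' goto e→10
  10='be' goto b→11
  11='beb' goto a→12
  12='beba' goto d→13
  13='bebad' goto ·  [P2 ends]
  14='de' goto d→15
  15='ded' goto ·  [P3 ends]
  16='dd' goto c→17
  17='ddc' goto a→18
  18='ddca' goto d→19
  19='ddcad' goto d→20
  20='ddcadd' goto ·  [P4 ends]
  21='a' goto b→22 d→24
  22='ab' goto ·  [P5 ends]
  23='c' goto ·  [P6 ends]
  24='ad' goto ·  [P7 ends]

Failure links (BFS by depth):
  n1('d'): parent n0 fail=0; on 'd' 0 → fail=0;  out ∅∪∅=∅
  n3('e'): parent n0 fail=0; on 'e' 0 → fail=0;  out ∅∪∅=∅
  n9('b'): parent n0 fail=0; on 'b' 0 → fail=0;  out ∅∪∅=∅
  n21('a'): parent n0 fail=0; on 'a' 0 → fail=0;  out ∅∪∅=∅
  n23('c'): parent n0 fail=0; on 'c' 0 → fail=0;  out {6}∪∅={6}
  n2('db'): parent n1 fail=0; on 'b' 0 → fail=9;  out {0}∪∅={0}
  n4('ee'): parent n3 fail=0; on 'e' 0 → fail=3;  out ∅∪∅=∅
  n10('be'): parent n9 fail=0; on 'e' 0 → fail=3;  out ∅∪∅=∅
  n14('de'): parent n1 fail=0; on 'e' 0 → fail=3;  out ∅∪∅=∅
  n16('dd'): parent n1 fail=0; on 'd' 0 → fail=1;  out ∅∪∅=∅
  n22('ab'): parent n21 fail=0; on 'b' 0 → fail=9;  out {5}∪∅={5}
  n24('ad'): parent n21 fail=0; on 'd' 0 → fail=1;  out {7}∪∅={7}
  n5('eee'): parent n4 fail=3; on 'e' 3 → fail=4;  out ∅∪∅=∅
  n11('beb'): parent n10 fail=3; on 'b' 3→0 → fail=9;  out ∅∪∅=∅
  n15('ded'): parent n14 fail=3; on 'd' 3→0 → fail=1;  out {3}∪∅={3}
  n17('ddc'): parent n16 fail=1; on 'c' 1→0 → fail=23;  out ∅∪{6}={6}
  n6('eeee'): parent n5 fail=4; on 'e' 4 → fail=5;  out ∅∪∅=∅
  n12('beba'): parent n11 fail=9; on 'a' 9→0 → fail=21;  out ∅∪∅=∅
  n18('ddca'): parent n17 fail=23; on 'a' 23→0 → fail=21;  out ∅∪∅=∅
  n7('eeeed'): parent n6 fail=5; on 'd' 5→4→3→0 → fail=1;  out ∅∪∅=∅
  n13('bebad'): parent n12 fail=21; on 'd' 21 → fail=24;  out {2}∪{7}={2,7}
  n19('ddcad'): parent n18 fail=21; on 'd' 21 → fail=24;  out ∅∪{7}={7}
  n8('eeeeda'): parent n7 fail=1; on 'a' 1→0 → fail=21;  out {1}∪∅={1}
  n20('ddcadd'): parent n19 fail=24; on 'd' 24→1 → fail=16;  out {4}∪∅={4}

Run:
pos 0 'd': at 1
pos 1 'd': at 16
pos 2 'd': at 16 (fail-walked)
pos 3 'e': at 14 (fail-walked)
pos 4 'a': at 21 (fail-walked)
pos 5 'd': at 24  → match P7@[4:5]
pos 6 'b': at 2 (fail-walked)  → match P0@[5:6]
pos 7 'd': at 1 (fail-walked)
pos 8 'b': at 2  → match P0@[7:8]
pos 9 'b': at 9 (fail-walked)
pos 10 'e': at 10
pos 11 'b': at 11
pos 12 'a': at 12
pos 13 'd': at 13  → match P2@[9:13],P7@[12:13]
pos 14 'e': at 14 (fail-walked)
pos 15 'e': at 4 (fail-walked)
pos 16 'c': at 23 (fail-walked)  → match P6@[16:16]
pos 17 'a': at 21 (fail-walked)
pos 18 'b': at 22  → match P5@[17:18]
pos 19 'b': at 9 (fail-walked)
pos 20 'e': at 10
pos 21 'b': at 11
pos 22 'e': at 10 (fail-walked)

Matches: [[5,7],[6,0],[8,0],[13,2],[13,7],[16,6],[18,5]]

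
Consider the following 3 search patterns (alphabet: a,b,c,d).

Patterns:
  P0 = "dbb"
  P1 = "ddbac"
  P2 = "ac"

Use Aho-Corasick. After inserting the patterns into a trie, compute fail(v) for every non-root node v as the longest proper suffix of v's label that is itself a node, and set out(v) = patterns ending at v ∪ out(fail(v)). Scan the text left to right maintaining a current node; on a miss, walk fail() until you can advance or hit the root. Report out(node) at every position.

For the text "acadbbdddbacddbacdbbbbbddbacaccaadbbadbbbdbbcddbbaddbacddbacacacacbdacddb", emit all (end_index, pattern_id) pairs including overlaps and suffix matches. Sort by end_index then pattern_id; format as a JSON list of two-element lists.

Build automaton:
Trie (insert patterns):
  n0 'ε': a→8 d→1
  n1 'd': b→2 d→4
  n2 'db': b→3
  n3 'dbb': ·  [P0 ends]
  n4 'dd': b→5
  n5 'ddb': a→6
  n6 'ddba': c→7
  n7 'ddbac': ·  [P1 ends]
  n8 'a': c→9
  n9 'ac': ·  [P2 ends]

BFS fail/out derivation:
  fail(1) 'd': from fail(0)=0 chase 'd': 0 ⇒ 0;  out=∅∪out(0)=∅
  fail(8) 'a': from fail(0)=0 chase 'a': 0 ⇒ 0;  out=∅∪out(0)=∅
  fail(2) 'db': from fail(1)=0 chase 'b': 0 ⇒ 0;  out=∅∪out(0)=∅
  fail(4) 'dd': from fail(1)=0 chase 'd': 0 ⇒ 1;  out=∅∪out(1)=∅
  fail(9) 'ac': from fail(8)=0 chase 'c': 0 ⇒ 0;  out={2}∪out(0)={2}
  fail(3) 'dbb': from fail(2)=0 chase 'b': 0 ⇒ 0;  out={0}∪out(0)={0}
  fail(5) 'ddb': from fail(4)=1 chase 'b': 1 ⇒ 2;  out=∅∪out(2)=∅
  fail(6) 'ddba': from fail(5)=2 chase 'a': 2→0 ⇒ 8;  out=∅∪out(8)=∅
  fail(7) 'ddbac': from fail(6)=8 chase 'c': 8 ⇒ 9;  out={1}∪out(9)={1,2}

Text stream:
i=0 'a': node 0→8
i=1 'c': node 8→9  ** P2@[0:1]
i=2 'a': node 9→8 (via fail)
i=3 'd': node 8→1 (via fail)
i=4 'b': node 1→2
i=5 'b': node 2→3  ** P0@[3:5]
i=6 'd': node 3→1 (via fail)
i=7 'd': node 1→4
i=8 'd': node 4→4 (via fail)
i=9 'b': node 4→5
i=10 'a': node 5→6
i=11 'c': node 6→7  ** P1@[7:11],P2@[10:11]
i=12 'd': node 7→1 (via fail)
i=13 'd': node 1→4
i=14 'b': node 4→5
i=15 'a': node 5→6
i=16 'c': node 6→7  ** P1@[12:16],P2@[15:16]
i=17 'd': node 7→1 (via fail)
i=18 'b': node 1→2
i=19 'b': node 2→3  ** P0@[17:19]
i=20 'b': node 3→0 (via fail)
i=21 'b': node 0→0
i=22 'b': node 0→0
i=23 'd': node 0→1
i=24 'd': node 1→4
i=25 'b': node 4→5
i=26 'a': node 5→6
i=27 'c': node 6→7  ** P1@[23:27],P2@[26:27]
i=28 'a': node 7→8 (via fail)
i=29 'c': node 8→9  ** P2@[28:29]
i=30 'c': node 9→0 (via fail)
i=31 'a': node 0→8
i=32 'a': node 8→8 (via fail)
i=33 'd': node 8→1 (via fail)
i=34 'b': node 1→2
i=35 'b': node 2→3  ** P0@[33:35]
i=36 'a': node 3→8 (via fail)
i=37 'd': node 8→1 (via fail)
i=38 'b': node 1→2
i=39 'b': node 2→3  ** P0@[37:39]
i=40 'b': node 3→0 (via fail)
i=41 'd': node 0→1
i=42 'b': node 1→2
i=43 'b': node 2→3  ** P0@[41:43]
i=44 'c': node 3→0 (via fail)
i=45 'd': node 0→1
i=46 'd': node 1→4
i=47 'b': node 4→5
i=48 'b': node 5→3 (via fail)  ** P0@[46:48]
i=49 'a': node 3→8 (via fail)
i=50 'd': node 8→1 (via fail)
i=51 'd': node 1→4
i=52 'b': node 4→5
i=53 'a': node 5→6
i=54 'c': node 6→7  ** P1@[50:54],P2@[53:54]
i=55 'd': node 7→1 (via fail)
i=56 'd': node 1→4
i=57 'b': node 4→5
i=58 'a': node 5→6
i=59 'c': node 6→7  ** P1@[55:59],P2@[58:59]
i=60 'a': node 7→8 (via fail)
i=61 'c': node 8→9  ** P2@[60:61]
i=62 'a': node 9→8 (via fail)
i=63 'c': node 8→9  ** P2@[62:63]
i=64 'a': node 9→8 (via fail)
i=65 'c': node 8→9  ** P2@[64:65]
i=66 'b': node 9→0 (via fail)
i=67 'd': node 0→1
i=68 'a': node 1→8 (via fail)
i=69 'c': node 8→9  ** P2@[68:69]
i=70 'd': node 9→1 (via fail)
i=71 'd': node 1→4
i=72 'b': node 4→5

Result: [[1,2],[5,0],[11,1],[11,2],[16,1],[16,2],[19,0],[27,1],[27,2],[29,2],[35,0],[39,0],[43,0],[48,0],[54,1],[54,2],[59,1],[59,2],[61,2],[63,2],[65,2],[69,2]]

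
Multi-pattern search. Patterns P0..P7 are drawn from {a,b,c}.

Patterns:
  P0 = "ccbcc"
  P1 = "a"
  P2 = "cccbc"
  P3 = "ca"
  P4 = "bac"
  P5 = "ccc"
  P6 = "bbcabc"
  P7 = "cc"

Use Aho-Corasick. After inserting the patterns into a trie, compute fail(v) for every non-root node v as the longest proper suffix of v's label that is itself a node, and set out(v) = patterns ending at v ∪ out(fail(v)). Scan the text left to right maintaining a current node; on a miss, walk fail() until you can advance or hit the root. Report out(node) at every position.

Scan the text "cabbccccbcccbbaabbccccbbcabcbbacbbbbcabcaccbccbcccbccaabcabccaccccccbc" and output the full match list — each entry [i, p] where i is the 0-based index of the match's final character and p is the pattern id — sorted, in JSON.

Construct AC machine:
Trie nodes:
  n0 'ε': a→6 b→11 c→1
  n1 'c': a→10 c→2
  n2 'cc': b→3 c→7  [P7 ends]
  n3 'ccb': c→4
  n4 'ccbc': c→5
  n5 'ccbcc': ·  [P0 ends]
  n6 'a': ·  [P1 ends]
  n7 'ccc': b→8  [P5 ends]
  n8 'cccb': c→9
  n9 'cccbc': ·  [P2 ends]
  n10 'ca': ·  [P3 ends]
  n11 'b': a→12 b→14
  n12 'ba': c→13
  n13 'bac': ·  [P4 ends]
  n14 'bb': c→15
  n15 'bbc': a→16
  n16 'bbca': b→17
  n17 'bbcab': c→18
  n18 'bbcabc': ·  [P6 ends]

Failure links (BFS by depth):
  fail(1) 'c': from fail(0)=0 chase 'c': 0 ⇒ 0;  out=∅∪out(0)=∅
  fail(6) 'a': from fail(0)=0 chase 'a': 0 ⇒ 0;  out={1}∪out(0)={1}
  fail(11) 'b': from fail(0)=0 chase 'b': 0 ⇒ 0;  out=∅∪out(0)=∅
  fail(2) 'cc': from fail(1)=0 chase 'c': 0 ⇒ 1;  out={7}∪out(1)={7}
  fail(10) 'ca': from fail(1)=0 chase 'a': 0 ⇒ 6;  out={3}∪out(6)={1,3}
  fail(12) 'ba': from fail(11)=0 chase 'a': 0 ⇒ 6;  out=∅∪out(6)={1}
  fail(14) 'bb': from fail(11)=0 chase 'b': 0 ⇒ 11;  out=∅∪out(11)=∅
  fail(3) 'ccb': from fail(2)=1 chase 'b': 1→0 ⇒ 11;  out=∅∪out(11)=∅
  fail(7) 'ccc': from fail(2)=1 chase 'c': 1 ⇒ 2;  out={5}∪out(2)={5,7}
  fail(13) 'bac': from fail(12)=6 chase 'c': 6→0 ⇒ 1;  out={4}∪out(1)={4}
  fail(15) 'bbc': from fail(14)=11 chase 'c': 11→0 ⇒ 1;  out=∅∪out(1)=∅
  fail(4) 'ccbc': from fail(3)=11 chase 'c': 11→0 ⇒ 1;  out=∅∪out(1)=∅
  fail(8) 'cccb': from fail(7)=2 chase 'b': 2 ⇒ 3;  out=∅∪out(3)=∅
  fail(16) 'bbca': from fail(15)=1 chase 'a': 1 ⇒ 10;  out=∅∪out(10)={1,3}
  fail(5) 'ccbcc': from fail(4)=1 chase 'c': 1 ⇒ 2;  out={0}∪out(2)={0,7}
  fail(9) 'cccbc': from fail(8)=3 chase 'c': 3 ⇒ 4;  out={2}∪out(4)={2}
  fail(17) 'bbcab': from fail(16)=10 chase 'b': 10→6→0 ⇒ 11;  out=∅∪out(11)=∅
  fail(18) 'bbcabc': from fail(17)=11 chase 'c': 11→0 ⇒ 1;  out={6}∪out(1)={6}

Run:
[0] read 'c'  n0⇒n1
[1] read 'a'  n1⇒n10  → match P1@[1:1],P3@[0:1]
[2] read 'b'  n10⇒n11 (fail-walked)
[3] read 'b'  n11⇒n14
[4] read 'c'  n14⇒n15
[5] read 'c'  n15⇒n2 (fail-walked)  → match P7@[4:5]
[6] read 'c'  n2⇒n7  → match P5@[4:6],P7@[5:6]
[7] read 'c'  n7⇒n7 (fail-walked)  → match P5@[5:7],P7@[6:7]
[8] read 'b'  n7⇒n8
[9] read 'c'  n8⇒n9  → match P2@[5:9]
[10] read 'c'  n9⇒n5 (fail-walked)  → match P0@[6:10],P7@[9:10]
[11] read 'c'  n5⇒n7 (fail-walked)  → match P5@[9:11],P7@[10:11]
[12] read 'b'  n7⇒n8
[13] read 'b'  n8⇒n14 (fail-walked)
[14] read 'a'  n14⇒n12 (fail-walked)  → match P1@[14:14]
[15] read 'a'  n12⇒n6 (fail-walked)  → match P1@[15:15]
[16] read 'b'  n6⇒n11 (fail-walked)
[17] read 'b'  n11⇒n14
[18] read 'c'  n14⇒n15
[19] read 'c'  n15⇒n2 (fail-walked)  → match P7@[18:19]
[20] read 'c'  n2⇒n7  → match P5@[18:20],P7@[19:20]
[21] read 'c'  n7⇒n7 (fail-walked)  → match P5@[19:21],P7@[20:21]
[22] read 'b'  n7⇒n8
[23] read 'b'  n8⇒n14 (fail-walked)
[24] read 'c'  n14⇒n15
[25] read 'a'  n15⇒n16  → match P1@[25:25],P3@[24:25]
[26] read 'b'  n16⇒n17
[27] read 'c'  n17⇒n18  → match P6@[22:27]
[28] read 'b'  n18⇒n11 (fail-walked)
[29] read 'b'  n11⇒n14
[30] read 'a'  n14⇒n12 (fail-walked)  → match P1@[30:30]
[31] read 'c'  n12⇒n13  → match P4@[29:31]
[32] read 'b'  n13⇒n11 (fail-walked)
[33] read 'b'  n11⇒n14
[34] read 'b'  n14⇒n14 (fail-walked)
[35] read 'b'  n14⇒n14 (fail-walked)
[36] read 'c'  n14⇒n15
[37] read 'a'  n15⇒n16  → match P1@[37:37],P3@[36:37]
[38] read 'b'  n16⇒n17
[39] read 'c'  n17⇒n18  → match P6@[34:39]
[40] read 'a'  n18⇒n10 (fail-walked)  → match P1@[40:40],P3@[39:40]
[41] read 'c'  n10⇒n1 (fail-walked)
[42] read 'c'  n1⇒n2  → match P7@[41:42]
[43] read 'b'  n2⇒n3
[44] read 'c'  n3⇒n4
[45] read 'c'  n4⇒n5  → match P0@[41:45],P7@[44:45]
[46] read 'b'  n5⇒n3 (fail-walked)
[47] read 'c'  n3⇒n4
[48] read 'c'  n4⇒n5  → match P0@[44:48],P7@[47:48]
[49] read 'c'  n5⇒n7 (fail-walked)  → match P5@[47:49],P7@[48:49]
[50] read 'b'  n7⇒n8
[51] read 'c'  n8⇒n9  → match P2@[47:51]
[52] read 'c'  n9⇒n5 (fail-walked)  → match P0@[48:52],P7@[51:52]
[53] read 'a'  n5⇒n10 (fail-walked)  → match P1@[53:53],P3@[52:53]
[54] read 'a'  n10⇒n6 (fail-walked)  → match P1@[54:54]
[55] read 'b'  n6⇒n11 (fail-walked)
[56] read 'c'  n11⇒n1 (fail-walked)
[57] read 'a'  n1⇒n10  → match P1@[57:57],P3@[56:57]
[58] read 'b'  n10⇒n11 (fail-walked)
[59] read 'c'  n11⇒n1 (fail-walked)
[60] read 'c'  n1⇒n2  → match P7@[59:60]
[61] read 'a'  n2⇒n10 (fail-walked)  → match P1@[61:61],P3@[60:61]
[62] read 'c'  n10⇒n1 (fail-walked)
[63] read 'c'  n1⇒n2  → match P7@[62:63]
[64] read 'c'  n2⇒n7  → match P5@[62:64],P7@[63:64]
[65] read 'c'  n7⇒n7 (fail-walked)  → match P5@[63:65],P7@[64:65]
[66] read 'c'  n7⇒n7 (fail-walked)  → match P5@[64:66],P7@[65:66]
[67] read 'c'  n7⇒n7 (fail-walked)  → match P5@[65:67],P7@[66:67]
[68] read 'b'  n7⇒n8
[69] read 'c'  n8⇒n9  → match P2@[65:69]

All matches (sorted): [[1,1],[1,3],[5,7],[6,5],[6,7],[7,5],[7,7],[9,2],[10,0],[10,7],[11,5],[11,7],[14,1],[15,1],[19,7],[20,5],[20,7],[21,5],[21,7],[25,1],[25,3],[27,6],[30,1],[31,4],[37,1],[37,3],[39,6],[40,1],[40,3],[42,7],[45,0],[45,7],[48,0],[48,7],[49,5],[49,7],[51,2],[52,0],[52,7],[53,1],[53,3],[54,1],[57,1],[57,3],[60,7],[61,1],[61,3],[63,7],[64,5],[64,7],[65,5],[65,7],[66,5],[66,7],[67,5],[67,7],[69,2]]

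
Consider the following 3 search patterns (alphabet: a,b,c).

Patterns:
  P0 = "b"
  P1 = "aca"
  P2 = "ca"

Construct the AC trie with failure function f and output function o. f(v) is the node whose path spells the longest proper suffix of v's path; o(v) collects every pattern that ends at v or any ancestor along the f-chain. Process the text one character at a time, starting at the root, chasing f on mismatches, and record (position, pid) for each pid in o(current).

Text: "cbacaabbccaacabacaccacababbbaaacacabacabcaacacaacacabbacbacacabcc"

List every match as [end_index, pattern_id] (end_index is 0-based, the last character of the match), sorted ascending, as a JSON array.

Build:
Trie nodes:
  0='ε' goto a→2 b→1 c→5
  1='b' goto ·  ←P0
  2='a' goto c→3
  3='ac' goto a→4
  4='aca' goto ·  ←P1
  5='c' goto a→6
  6='ca' goto ·  ←P2

BFS fail/out derivation:
  fail(1) 'b': from fail(0)=0 chase 'b': 0 ⇒ 0;  out={0}∪out(0)={0}
  fail(2) 'a': from fail(0)=0 chase 'a': 0 ⇒ 0;  out=∅∪out(0)=∅
  fail(5) 'c': from fail(0)=0 chase 'c': 0 ⇒ 0;  out=∅∪out(0)=∅
  fail(3) 'ac': from fail(2)=0 chase 'c': 0 ⇒ 5;  out=∅∪out(5)=∅
  fail(6) 'ca': from fail(5)=0 chase 'a': 0 ⇒ 2;  out={2}∪out(2)={2}
  fail(4) 'aca': from fail(3)=5 chase 'a': 5 ⇒ 6;  out={1}∪out(6)={1,2}

Text stream:
i=0 'c': node 0→5
i=1 'b': node 5→1 (fail-walked)  emit P0@[1:1]
i=2 'a': node 1→2 (fail-walked)
i=3 'c': node 2→3
i=4 'a': node 3→4  emit P1@[2:4],P2@[3:4]
i=5 'a': node 4→2 (fail-walked)
i=6 'b': node 2→1 (fail-walked)  emit P0@[6:6]
i=7 'b': node 1→1 (fail-walked)  emit P0@[7:7]
i=8 'c': node 1→5 (fail-walked)
i=9 'c': node 5→5 (fail-walked)
i=10 'a': node 5→6  emit P2@[9:10]
i=11 'a': node 6→2 (fail-walked)
i=12 'c': node 2→3
i=13 'a': node 3→4  emit P1@[11:13],P2@[12:13]
i=14 'b': node 4→1 (fail-walked)  emit P0@[14:14]
i=15 'a': node 1→2 (fail-walked)
i=16 'c': node 2→3
i=17 'a': node 3→4  emit P1@[15:17],P2@[16:17]
i=18 'c': node 4→3 (fail-walked)
i=19 'c': node 3→5 (fail-walked)
i=20 'a': node 5→6  emit P2@[19:20]
i=21 'c': node 6→3 (fail-walked)
i=22 'a': node 3→4  emit P1@[20:22],P2@[21:22]
i=23 'b': node 4→1 (fail-walked)  emit P0@[23:23]
i=24 'a': node 1→2 (fail-walked)
i=25 'b': node 2→1 (fail-walked)  emit P0@[25:25]
i=26 'b': node 1→1 (fail-walked)  emit P0@[26:26]
i=27 'b': node 1→1 (fail-walked)  emit P0@[27:27]
i=28 'a': node 1→2 (fail-walked)
i=29 'a': node 2→2 (fail-walked)
i=30 'a': node 2→2 (fail-walked)
i=31 'c': node 2→3
i=32 'a': node 3→4  emit P1@[30:32],P2@[31:32]
i=33 'c': node 4→3 (fail-walked)
i=34 'a': node 3→4  emit P1@[32:34],P2@[33:34]
i=35 'b': node 4→1 (fail-walked)  emit P0@[35:35]
i=36 'a': node 1→2 (fail-walked)
i=37 'c': node 2→3
i=38 'a': node 3→4  emit P1@[36:38],P2@[37:38]
i=39 'b': node 4→1 (fail-walked)  emit P0@[39:39]
i=40 'c': node 1→5 (fail-walked)
i=41 'a': node 5→6  emit P2@[40:41]
i=42 'a': node 6→2 (fail-walked)
i=43 'c': node 2→3
i=44 'a': node 3→4  emit P1@[42:44],P2@[43:44]
i=45 'c': node 4→3 (fail-walked)
i=46 'a': node 3→4  emit P1@[44:46],P2@[45:46]
i=47 'a': node 4→2 (fail-walked)
i=48 'c': node 2→3
i=49 'a': node 3→4  emit P1@[47:49],P2@[48:49]
i=50 'c': node 4→3 (fail-walked)
i=51 'a': node 3→4  emit P1@[49:51],P2@[50:51]
i=52 'b': node 4→1 (fail-walked)  emit P0@[52:52]
i=53 'b': node 1→1 (fail-walked)  emit P0@[53:53]
i=54 'a': node 1→2 (fail-walked)
i=55 'c': node 2→3
i=56 'b': node 3→1 (fail-walked)  emit P0@[56:56]
i=57 'a': node 1→2 (fail-walked)
i=58 'c': node 2→3
i=59 'a': node 3→4  emit P1@[57:59],P2@[58:59]
i=60 'c': node 4→3 (fail-walked)
i=61 'a': node 3→4  emit P1@[59:61],P2@[60:61]
i=62 'b': node 4→1 (fail-walked)  emit P0@[62:62]
i=63 'c': node 1→5 (fail-walked)
i=64 'c': node 5→5 (fail-walked)

Result: [[1,0],[4,1],[4,2],[6,0],[7,0],[10,2],[13,1],[13,2],[14,0],[17,1],[17,2],[20,2],[22,1],[22,2],[23,0],[25,0],[26,0],[27,0],[32,1],[32,2],[34,1],[34,2],[35,0],[38,1],[38,2],[39,0],[41,2],[44,1],[44,2],[46,1],[46,2],[49,1],[49,2],[51,1],[51,2],[52,0],[53,0],[56,0],[59,1],[59,2],[61,1],[61,2],[62,0]]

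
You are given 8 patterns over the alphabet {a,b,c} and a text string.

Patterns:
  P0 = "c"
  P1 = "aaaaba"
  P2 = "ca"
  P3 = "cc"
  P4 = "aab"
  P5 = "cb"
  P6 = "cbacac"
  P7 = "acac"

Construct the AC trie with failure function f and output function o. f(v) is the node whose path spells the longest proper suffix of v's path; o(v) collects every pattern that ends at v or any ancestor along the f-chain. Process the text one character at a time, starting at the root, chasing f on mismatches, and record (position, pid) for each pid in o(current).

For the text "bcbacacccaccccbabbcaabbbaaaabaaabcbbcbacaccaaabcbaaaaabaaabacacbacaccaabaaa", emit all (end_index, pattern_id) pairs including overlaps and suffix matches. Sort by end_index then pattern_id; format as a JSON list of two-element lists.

Build automaton:
Trie (insert patterns):
  n0 'ε': a→2 c→1
  n1 'c': a→8 b→11 c→9  [P0 ends]
  n2 'a': a→3 c→16
  n3 'aa': a→4 b→10
  n4 'aaa': a→5
  n5 'aaaa': b→6
  n6 'aaaab': a→7
  n7 'aaaaba': ·  [P1 ends]
  n8 'ca': ·  [P2 ends]
  n9 'cc': ·  [P3 ends]
  n10 'aab': ·  [P4 ends]
  n11 'cb': a→12  [P5 ends]
  n12 'cba': c→13
  n13 'cbac': a→14
  n14 'cbaca': c→15
  n15 'cbacac': ·  [P6 ends]
  n16 'ac': a→17
  n17 'aca': c→18
  n18 'acac': ·  [P7 ends]

BFS fail/out derivation:
  n1('c'): parent n0 fail=0; on 'c' 0 → fail=0;  out {0}∪∅={0}
  n2('a'): parent n0 fail=0; on 'a' 0 → fail=0;  out ∅∪∅=∅
  n3('aa'): parent n2 fail=0; on 'a' 0 → fail=2;  out ∅∪∅=∅
  n8('ca'): parent n1 fail=0; on 'a' 0 → fail=2;  out {2}∪∅={2}
  n9('cc'): parent n1 fail=0; on 'c' 0 → fail=1;  out {3}∪{0}={0,3}
  n11('cb'): parent n1 fail=0; on 'b' 0 → fail=0;  out {5}∪∅={5}
  n16('ac'): parent n2 fail=0; on 'c' 0 → fail=1;  out ∅∪{0}={0}
  n4('aaa'): parent n3 fail=2; on 'a' 2 → fail=3;  out ∅∪∅=∅
  n10('aab'): parent n3 fail=2; on 'b' 2→0 → fail=0;  out {4}∪∅={4}
  n12('cba'): parent n11 fail=0; on 'a' 0 → fail=2;  out ∅∪∅=∅
  n17('aca'): parent n16 fail=1; on 'a' 1 → fail=8;  out ∅∪{2}={2}
  n5('aaaa'): parent n4 fail=3; on 'a' 3 → fail=4;  out ∅∪∅=∅
  n13('cbac'): parent n12 fail=2; on 'c' 2 → fail=16;  out ∅∪{0}={0}
  n18('acac'): parent n17 fail=8; on 'c' 8→2 → fail=16;  out {7}∪{0}={0,7}
  n6('aaaab'): parent n5 fail=4; on 'b' 4→3 → fail=10;  out ∅∪{4}={4}
  n14('cbaca'): parent n13 fail=16; on 'a' 16 → fail=17;  out ∅∪{2}={2}
  n7('aaaaba'): parent n6 fail=10; on 'a' 10→0 → fail=2;  out {1}∪∅={1}
  n15('cbacac'): parent n14 fail=17; on 'c' 17 → fail=18;  out {6}∪{0,7}={0,6,7}

Run:
i=0 'b': node 0→0
i=1 'c': node 0→1  ** P0@[1:1]
i=2 'b': node 1→11  ** P5@[1:2]
i=3 'a': node 11→12
i=4 'c': node 12→13  ** P0@[4:4]
i=5 'a': node 13→14  ** P2@[4:5]
i=6 'c': node 14→15  ** P0@[6:6],P6@[1:6],P7@[3:6]
i=7 'c': node 15→9 (fail-walked)  ** P0@[7:7],P3@[6:7]
i=8 'c': node 9→9 (fail-walked)  ** P0@[8:8],P3@[7:8]
i=9 'a': node 9→8 (fail-walked)  ** P2@[8:9]
i=10 'c': node 8→16 (fail-walked)  ** P0@[10:10]
i=11 'c': node 16→9 (fail-walked)  ** P0@[11:11],P3@[10:11]
i=12 'c': node 9→9 (fail-walked)  ** P0@[12:12],P3@[11:12]
i=13 'c': node 9→9 (fail-walked)  ** P0@[13:13],P3@[12:13]
i=14 'b': node 9→11 (fail-walked)  ** P5@[13:14]
i=15 'a': node 11→12
i=16 'b': node 12→0 (fail-walked)
i=17 'b': node 0→0
i=18 'c': node 0→1  ** P0@[18:18]
i=19 'a': node 1→8  ** P2@[18:19]
i=20 'a': node 8→3 (fail-walked)
i=21 'b': node 3→10  ** P4@[19:21]
i=22 'b': node 10→0 (fail-walked)
i=23 'b': node 0→0
i=24 'a': node 0→2
i=25 'a': node 2→3
i=26 'a': node 3→4
i=27 'a': node 4→5
i=28 'b': node 5→6  ** P4@[26:28]
i=29 'a': node 6→7  ** P1@[24:29]
i=30 'a': node 7→3 (fail-walked)
i=31 'a': node 3→4
i=32 'b': node 4→10 (fail-walked)  ** P4@[30:32]
i=33 'c': node 10→1 (fail-walked)  ** P0@[33:33]
i=34 'b': node 1→11  ** P5@[33:34]
i=35 'b': node 11→0 (fail-walked)
i=36 'c': node 0→1  ** P0@[36:36]
i=37 'b': node 1→11  ** P5@[36:37]
i=38 'a': node 11→12
i=39 'c': node 12→13  ** P0@[39:39]
i=40 'a': node 13→14  ** P2@[39:40]
i=41 'c': node 14→15  ** P0@[41:41],P6@[36:41],P7@[38:41]
i=42 'c': node 15→9 (fail-walked)  ** P0@[42:42],P3@[41:42]
i=43 'a': node 9→8 (fail-walked)  ** P2@[42:43]
i=44 'a': node 8→3 (fail-walked)
i=45 'a': node 3→4
i=46 'b': node 4→10 (fail-walked)  ** P4@[44:46]
i=47 'c': node 10→1 (fail-walked)  ** P0@[47:47]
i=48 'b': node 1→11  ** P5@[47:48]
i=49 'a': node 11→12
i=50 'a': node 12→3 (fail-walked)
i=51 'a': node 3→4
i=52 'a': node 4→5
i=53 'a': node 5→5 (fail-walked)
i=54 'b': node 5→6  ** P4@[52:54]
i=55 'a': node 6→7  ** P1@[50:55]
i=56 'a': node 7→3 (fail-walked)
i=57 'a': node 3→4
i=58 'b': node 4→10 (fail-walked)  ** P4@[56:58]
i=59 'a': node 10→2 (fail-walked)
i=60 'c': node 2→16  ** P0@[60:60]
i=61 'a': node 16→17  ** P2@[60:61]
i=62 'c': node 17→18  ** P0@[62:62],P7@[59:62]
i=63 'b': node 18→11 (fail-walked)  ** P5@[62:63]
i=64 'a': node 11→12
i=65 'c': node 12→13  ** P0@[65:65]
i=66 'a': node 13→14  ** P2@[65:66]
i=67 'c': node 14→15  ** P0@[67:67],P6@[62:67],P7@[64:67]
i=68 'c': node 15→9 (fail-walked)  ** P0@[68:68],P3@[67:68]
i=69 'a': node 9→8 (fail-walked)  ** P2@[68:69]
i=70 'a': node 8→3 (fail-walked)
i=71 'b': node 3→10  ** P4@[69:71]
i=72 'a': node 10→2 (fail-walked)
i=73 'a': node 2→3
i=74 'a': node 3→4

Result: [[1,0],[2,5],[4,0],[5,2],[6,0],[6,6],[6,7],[7,0],[7,3],[8,0],[8,3],[9,2],[10,0],[11,0],[11,3],[12,0],[12,3],[13,0],[13,3],[14,5],[18,0],[19,2],[21,4],[28,4],[29,1],[32,4],[33,0],[34,5],[36,0],[37,5],[39,0],[40,2],[41,0],[41,6],[41,7],[42,0],[42,3],[43,2],[46,4],[47,0],[48,5],[54,4],[55,1],[58,4],[60,0],[61,2],[62,0],[62,7],[63,5],[65,0],[66,2],[67,0],[67,6],[67,7],[68,0],[68,3],[69,2],[71,4]]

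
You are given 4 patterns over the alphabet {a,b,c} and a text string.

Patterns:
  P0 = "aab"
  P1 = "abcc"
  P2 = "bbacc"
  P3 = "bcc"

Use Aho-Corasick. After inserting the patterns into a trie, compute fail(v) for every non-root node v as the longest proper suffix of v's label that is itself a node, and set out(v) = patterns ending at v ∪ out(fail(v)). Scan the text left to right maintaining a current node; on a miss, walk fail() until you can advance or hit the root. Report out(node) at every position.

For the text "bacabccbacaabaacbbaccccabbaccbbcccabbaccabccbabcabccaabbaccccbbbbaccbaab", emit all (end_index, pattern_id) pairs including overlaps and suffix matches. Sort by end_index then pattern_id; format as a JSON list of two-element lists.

Build automaton:
Trie nodes:
  0='ε' goto a→1 b→7
  1='a' goto a→2 b→4
  2='aa' goto b→3
  3='aab' goto ·  ←P0
  4='ab' goto c→5
  5='abc' goto c→6
  6='abcc' goto ·  ←P1
  7='b' goto b→8 c→12
  8='bb' goto a→9
  9='bba' goto c→10
  10='bbac' goto c→11
  11='bbacc' goto ·  ←P2
  12='bc' goto c→13
  13='bcc' goto ·  ←P3

Failure links (BFS by depth):
  fail(1) 'a': from fail(0)=0 chase 'a': 0 ⇒ 0;  out=∅∪out(0)=∅
  fail(7) 'b': from fail(0)=0 chase 'b': 0 ⇒ 0;  out=∅∪out(0)=∅
  fail(2) 'aa': from fail(1)=0 chase 'a': 0 ⇒ 1;  out=∅∪out(1)=∅
  fail(4) 'ab': from fail(1)=0 chase 'b': 0 ⇒ 7;  out=∅∪out(7)=∅
  fail(8) 'bb': from fail(7)=0 chase 'b': 0 ⇒ 7;  out=∅∪out(7)=∅
  fail(12) 'bc': from fail(7)=0 chase 'c': 0 ⇒ 0;  out=∅∪out(0)=∅
  fail(3) 'aab': from fail(2)=1 chase 'b': 1 ⇒ 4;  out={0}∪out(4)={0}
  fail(5) 'abc': from fail(4)=7 chase 'c': 7 ⇒ 12;  out=∅∪out(12)=∅
  fail(9) 'bba': from fail(8)=7 chase 'a': 7→0 ⇒ 1;  out=∅∪out(1)=∅
  fail(13) 'bcc': from fail(12)=0 chase 'c': 0 ⇒ 0;  out={3}∪out(0)={3}
  fail(6) 'abcc': from fail(5)=12 chase 'c': 12 ⇒ 13;  out={1}∪out(13)={1,3}
  fail(10) 'bbac': from fail(9)=1 chase 'c': 1→0 ⇒ 0;  out=∅∪out(0)=∅
  fail(11) 'bbacc': from fail(10)=0 chase 'c': 0 ⇒ 0;  out={2}∪out(0)={2}

Run:
[0] read 'b'  n0⇒n7
[1] read 'a'  n7⇒n1 ·f
[2] read 'c'  n1⇒n0 ·f
[3] read 'a'  n0⇒n1
[4] read 'b'  n1⇒n4
[5] read 'c'  n4⇒n5
[6] read 'c'  n5⇒n6  emit P1@[3:6],P3@[4:6]
[7] read 'b'  n6⇒n7 ·f
[8] read 'a'  n7⇒n1 ·f
[9] read 'c'  n1⇒n0 ·f
[10] read 'a'  n0⇒n1
[11] read 'a'  n1⇒n2
[12] read 'b'  n2⇒n3  emit P0@[10:12]
[13] read 'a'  n3⇒n1 ·f
[14] read 'a'  n1⇒n2
[15] read 'c'  n2⇒n0 ·f
[16] read 'b'  n0⇒n7
[17] read 'b'  n7⇒n8
[18] read 'a'  n8⇒n9
[19] read 'c'  n9⇒n10
[20] read 'c'  n10⇒n11  emit P2@[16:20]
[21] read 'c'  n11⇒n0 ·f
[22] read 'c'  n0⇒n0
[23] read 'a'  n0⇒n1
[24] read 'b'  n1⇒n4
[25] read 'b'  n4⇒n8 ·f
[26] read 'a'  n8⇒n9
[27] read 'c'  n9⇒n10
[28] read 'c'  n10⇒n11  emit P2@[24:28]
[29] read 'b'  n11⇒n7 ·f
[30] read 'b'  n7⇒n8
[31] read 'c'  n8⇒n12 ·f
[32] read 'c'  n12⇒n13  emit P3@[30:32]
[33] read 'c'  n13⇒n0 ·f
[34] read 'a'  n0⇒n1
[35] read 'b'  n1⇒n4
[36] read 'b'  n4⇒n8 ·f
[37] read 'a'  n8⇒n9
[38] read 'c'  n9⇒n10
[39] read 'c'  n10⇒n11  emit P2@[35:39]
[40] read 'a'  n11⇒n1 ·f
[41] read 'b'  n1⇒n4
[42] read 'c'  n4⇒n5
[43] read 'c'  n5⇒n6  emit P1@[40:43],P3@[41:43]
[44] read 'b'  n6⇒n7 ·f
[45] read 'a'  n7⇒n1 ·f
[46] read 'b'  n1⇒n4
[47] read 'c'  n4⇒n5
[48] read 'a'  n5⇒n1 ·f
[49] read 'b'  n1⇒n4
[50] read 'c'  n4⇒n5
[51] read 'c'  n5⇒n6  emit P1@[48:51],P3@[49:51]
[52] read 'a'  n6⇒n1 ·f
[53] read 'a'  n1⇒n2
[54] read 'b'  n2⇒n3  emit P0@[52:54]
[55] read 'b'  n3⇒n8 ·f
[56] read 'a'  n8⇒n9
[57] read 'c'  n9⇒n10
[58] read 'c'  n10⇒n11  emit P2@[54:58]
[59] read 'c'  n11⇒n0 ·f
[60] read 'c'  n0⇒n0
[61] read 'b'  n0⇒n7
[62] read 'b'  n7⇒n8
[63] read 'b'  n8⇒n8 ·f
[64] read 'b'  n8⇒n8 ·f
[65] read 'a'  n8⇒n9
[66] read 'c'  n9⇒n10
[67] read 'c'  n10⇒n11  emit P2@[63:67]
[68] read 'b'  n11⇒n7 ·f
[69] read 'a'  n7⇒n1 ·f
[70] read 'a'  n1⇒n2
[71] read 'b'  n2⇒n3  emit P0@[69:71]

All matches (sorted): [[6,1],[6,3],[12,0],[20,2],[28,2],[32,3],[39,2],[43,1],[43,3],[51,1],[51,3],[54,0],[58,2],[67,2],[71,0]]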